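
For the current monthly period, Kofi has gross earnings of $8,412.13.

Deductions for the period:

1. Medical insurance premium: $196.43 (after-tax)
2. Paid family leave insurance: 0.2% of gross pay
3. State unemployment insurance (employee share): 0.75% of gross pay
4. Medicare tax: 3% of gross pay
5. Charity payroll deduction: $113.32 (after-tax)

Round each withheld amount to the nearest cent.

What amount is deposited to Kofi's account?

State unemployment insurance (employee share): $8,412.13 × 0.0075 = $63.09
Medicare tax: $8,412.13 × 0.03 = $252.36
Paid family leave insurance: $8,412.13 × 0.002 = $16.82
Charity payroll deduction: $113.32
Medical insurance premium: $196.43
Total deductions = $63.09 + $252.36 + $16.82 + $113.32 + $196.43 = $642.02
Net pay = $8,412.13 − $642.02 = $7,770.11

$7,770.11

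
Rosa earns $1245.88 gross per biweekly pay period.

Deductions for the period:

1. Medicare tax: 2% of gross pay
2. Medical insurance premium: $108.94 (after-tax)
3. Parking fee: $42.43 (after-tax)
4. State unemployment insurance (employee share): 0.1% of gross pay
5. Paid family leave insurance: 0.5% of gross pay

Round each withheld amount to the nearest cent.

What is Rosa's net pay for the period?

$1062.11

Paid family leave insurance: $1245.88 × 0.005 = $6.23
State unemployment insurance (employee share): $1245.88 × 0.001 = $1.25
Medicare tax: $1245.88 × 0.02 = $24.92
Medical insurance premium: $108.94
Parking fee: $42.43
Total deductions = $6.23 + $1.25 + $24.92 + $108.94 + $42.43 = $183.77
Net pay = $1245.88 − $183.77 = $1062.11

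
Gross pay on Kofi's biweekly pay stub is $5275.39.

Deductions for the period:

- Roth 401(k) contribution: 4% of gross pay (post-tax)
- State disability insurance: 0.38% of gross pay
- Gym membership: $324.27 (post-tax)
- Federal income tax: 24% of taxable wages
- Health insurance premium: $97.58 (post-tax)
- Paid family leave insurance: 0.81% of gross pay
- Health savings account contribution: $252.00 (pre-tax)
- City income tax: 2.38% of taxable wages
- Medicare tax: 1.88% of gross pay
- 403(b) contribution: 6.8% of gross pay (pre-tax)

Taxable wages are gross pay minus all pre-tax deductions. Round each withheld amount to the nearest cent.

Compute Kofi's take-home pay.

$2639.29

Health savings account contribution: $252.00
403(b) contribution: $5275.39 × 0.068 = $358.73
Pre-tax total = $252.00 + $358.73 = $610.73
Taxable wages = $5275.39 − $610.73 = $4664.66
City income tax: $4664.66 × 0.0238 = $111.02
Federal income tax: $4664.66 × 0.24 = $1119.52
Medicare tax: $5275.39 × 0.0188 = $99.18
Paid family leave insurance: $5275.39 × 0.0081 = $42.73
State disability insurance: $5275.39 × 0.0038 = $20.05
Roth 401(k) contribution: $5275.39 × 0.04 = $211.02
Health insurance premium: $97.58
Gym membership: $324.27
Total deductions = $252.00 + $358.73 + $111.02 + $1119.52 + $99.18 + $42.73 + $20.05 + $211.02 + $97.58 + $324.27 = $2636.10
Net pay = $5275.39 − $2636.10 = $2639.29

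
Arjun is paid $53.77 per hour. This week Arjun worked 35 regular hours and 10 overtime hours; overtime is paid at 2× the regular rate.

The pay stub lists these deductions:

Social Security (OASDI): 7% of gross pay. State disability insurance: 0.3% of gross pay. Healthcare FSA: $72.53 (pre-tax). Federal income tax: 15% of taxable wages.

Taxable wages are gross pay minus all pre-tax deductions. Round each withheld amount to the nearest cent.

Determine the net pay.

$2,236.22

Regular pay: 35 × $53.77 = $1,881.95
Overtime pay: 10 × $53.77 × 2 = $1,075.40
Gross pay = $1,881.95 + $1,075.40 = $2,957.35
Healthcare FSA: $72.53
Taxable wages = $2,957.35 − $72.53 = $2,884.82
Federal income tax: $2,884.82 × 0.15 = $432.72
State disability insurance: $2,957.35 × 0.003 = $8.87
Social Security (OASDI): $2,957.35 × 0.07 = $207.01
Total deductions = $72.53 + $432.72 + $8.87 + $207.01 = $721.13
Net pay = $2,957.35 − $721.13 = $2,236.22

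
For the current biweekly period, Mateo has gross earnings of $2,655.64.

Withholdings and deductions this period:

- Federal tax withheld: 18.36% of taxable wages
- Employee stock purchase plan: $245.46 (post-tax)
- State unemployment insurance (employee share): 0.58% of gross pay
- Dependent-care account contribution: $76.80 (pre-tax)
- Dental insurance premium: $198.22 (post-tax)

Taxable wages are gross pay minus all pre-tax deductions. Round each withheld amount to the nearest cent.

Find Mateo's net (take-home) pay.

Dependent-care account contribution: $76.80
Taxable wages = $2,655.64 − $76.80 = $2,578.84
Federal tax withheld: $2,578.84 × 0.1836 = $473.48
State unemployment insurance (employee share): $2,655.64 × 0.0058 = $15.40
Employee stock purchase plan: $245.46
Dental insurance premium: $198.22
Total deductions = $76.80 + $473.48 + $15.40 + $245.46 + $198.22 = $1,009.36
Net pay = $2,655.64 − $1,009.36 = $1,646.28

$1,646.28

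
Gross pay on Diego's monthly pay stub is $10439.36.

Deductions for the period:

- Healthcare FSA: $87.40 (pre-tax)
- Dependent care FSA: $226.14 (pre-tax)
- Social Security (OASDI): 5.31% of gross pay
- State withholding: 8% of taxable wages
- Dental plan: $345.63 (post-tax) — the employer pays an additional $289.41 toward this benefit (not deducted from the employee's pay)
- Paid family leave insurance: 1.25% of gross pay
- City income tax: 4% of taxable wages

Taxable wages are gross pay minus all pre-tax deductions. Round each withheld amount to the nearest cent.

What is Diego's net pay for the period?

$7880.27

Healthcare FSA: $87.40
Dependent care FSA: $226.14
Pre-tax total = $87.40 + $226.14 = $313.54
Taxable wages = $10439.36 − $313.54 = $10125.82
City income tax: $10125.82 × 0.04 = $405.03
State withholding: $10125.82 × 0.08 = $810.07
Social Security (OASDI): $10439.36 × 0.0531 = $554.33
Paid family leave insurance: $10439.36 × 0.0125 = $130.49
Dental plan: $345.63
(Employer's $289.41 toward dental plan is not withheld from the employee.)
Total deductions = $87.40 + $226.14 + $405.03 + $810.07 + $554.33 + $130.49 + $345.63 = $2559.09
Net pay = $10439.36 − $2559.09 = $7880.27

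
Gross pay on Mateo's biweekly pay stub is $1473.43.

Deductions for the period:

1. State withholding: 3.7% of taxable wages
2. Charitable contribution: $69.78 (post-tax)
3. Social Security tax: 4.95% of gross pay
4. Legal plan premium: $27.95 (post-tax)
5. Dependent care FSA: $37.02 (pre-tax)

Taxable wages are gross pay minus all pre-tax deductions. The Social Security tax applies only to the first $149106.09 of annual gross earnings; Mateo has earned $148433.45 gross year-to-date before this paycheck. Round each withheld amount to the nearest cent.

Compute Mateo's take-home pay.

Dependent care FSA: $37.02
Taxable wages = $1473.43 − $37.02 = $1436.41
State withholding: $1436.41 × 0.037 = $53.15
Social Security tax: only $149106.09 − $148433.45 = $672.64 of this check is subject → $672.64 × 0.0495 = $33.30
Charitable contribution: $69.78
Legal plan premium: $27.95
Total deductions = $37.02 + $53.15 + $33.30 + $69.78 + $27.95 = $221.20
Net pay = $1473.43 − $221.20 = $1252.23

$1252.23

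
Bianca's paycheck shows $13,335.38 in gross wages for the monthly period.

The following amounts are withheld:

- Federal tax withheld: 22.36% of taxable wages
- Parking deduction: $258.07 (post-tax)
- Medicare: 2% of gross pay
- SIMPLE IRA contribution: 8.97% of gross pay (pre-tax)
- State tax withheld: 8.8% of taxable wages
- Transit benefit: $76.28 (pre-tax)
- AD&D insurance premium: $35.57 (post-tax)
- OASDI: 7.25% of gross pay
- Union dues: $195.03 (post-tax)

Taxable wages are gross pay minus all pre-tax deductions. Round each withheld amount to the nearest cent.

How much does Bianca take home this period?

$6,581.91

Transit benefit: $76.28
SIMPLE IRA contribution: $13,335.38 × 0.0897 = $1,196.18
Pre-tax total = $76.28 + $1,196.18 = $1,272.46
Taxable wages = $13,335.38 − $1,272.46 = $12,062.92
Federal tax withheld: $12,062.92 × 0.2236 = $2,697.27
State tax withheld: $12,062.92 × 0.088 = $1,061.54
OASDI: $13,335.38 × 0.0725 = $966.82
Medicare: $13,335.38 × 0.02 = $266.71
AD&D insurance premium: $35.57
Union dues: $195.03
Parking deduction: $258.07
Total deductions = $76.28 + $1,196.18 + $2,697.27 + $1,061.54 + $966.82 + $266.71 + $35.57 + $195.03 + $258.07 = $6,753.47
Net pay = $13,335.38 − $6,753.47 = $6,581.91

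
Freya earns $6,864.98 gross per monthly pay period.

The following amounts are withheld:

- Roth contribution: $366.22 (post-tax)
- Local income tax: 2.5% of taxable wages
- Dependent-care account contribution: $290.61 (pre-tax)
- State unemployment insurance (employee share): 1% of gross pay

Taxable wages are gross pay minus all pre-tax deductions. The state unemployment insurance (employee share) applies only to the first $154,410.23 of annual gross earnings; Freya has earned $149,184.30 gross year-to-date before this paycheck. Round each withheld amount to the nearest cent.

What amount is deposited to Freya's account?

Dependent-care account contribution: $290.61
Taxable wages = $6,864.98 − $290.61 = $6,574.37
Local income tax: $6,574.37 × 0.025 = $164.36
State unemployment insurance (employee share): only $154,410.23 − $149,184.30 = $5,225.93 of this check is subject → $5,225.93 × 0.01 = $52.26
Roth contribution: $366.22
Total deductions = $290.61 + $164.36 + $52.26 + $366.22 = $873.45
Net pay = $6,864.98 − $873.45 = $5,991.53

$5,991.53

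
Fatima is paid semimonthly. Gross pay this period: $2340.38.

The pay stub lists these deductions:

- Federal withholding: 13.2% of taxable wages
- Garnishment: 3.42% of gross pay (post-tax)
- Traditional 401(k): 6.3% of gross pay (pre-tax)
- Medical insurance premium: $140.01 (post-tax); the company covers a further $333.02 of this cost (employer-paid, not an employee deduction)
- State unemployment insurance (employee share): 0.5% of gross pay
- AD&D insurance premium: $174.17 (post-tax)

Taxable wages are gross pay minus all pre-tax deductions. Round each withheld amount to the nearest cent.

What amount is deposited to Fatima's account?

Traditional 401(k): $2340.38 × 0.063 = $147.44
Taxable wages = $2340.38 − $147.44 = $2192.94
Federal withholding: $2192.94 × 0.132 = $289.47
State unemployment insurance (employee share): $2340.38 × 0.005 = $11.70
Medical insurance premium: $140.01
AD&D insurance premium: $174.17
Garnishment: $2340.38 × 0.0342 = $80.04
(Employer's $333.02 toward medical insurance premium is not withheld from the employee.)
Total deductions = $147.44 + $289.47 + $11.70 + $140.01 + $174.17 + $80.04 = $842.83
Net pay = $2340.38 − $842.83 = $1497.55

$1497.55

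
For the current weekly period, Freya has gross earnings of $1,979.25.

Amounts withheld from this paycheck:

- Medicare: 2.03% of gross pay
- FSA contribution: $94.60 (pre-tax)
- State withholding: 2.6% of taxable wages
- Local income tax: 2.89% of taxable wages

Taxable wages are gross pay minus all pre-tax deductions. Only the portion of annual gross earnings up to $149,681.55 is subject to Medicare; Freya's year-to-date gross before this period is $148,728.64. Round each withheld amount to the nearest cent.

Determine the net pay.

FSA contribution: $94.60
Taxable wages = $1,979.25 − $94.60 = $1,884.65
Local income tax: $1,884.65 × 0.0289 = $54.47
State withholding: $1,884.65 × 0.026 = $49.00
Medicare: only $149,681.55 − $148,728.64 = $952.91 of this check is subject → $952.91 × 0.0203 = $19.34
Total deductions = $94.60 + $54.47 + $49.00 + $19.34 = $217.41
Net pay = $1,979.25 − $217.41 = $1,761.84

$1,761.84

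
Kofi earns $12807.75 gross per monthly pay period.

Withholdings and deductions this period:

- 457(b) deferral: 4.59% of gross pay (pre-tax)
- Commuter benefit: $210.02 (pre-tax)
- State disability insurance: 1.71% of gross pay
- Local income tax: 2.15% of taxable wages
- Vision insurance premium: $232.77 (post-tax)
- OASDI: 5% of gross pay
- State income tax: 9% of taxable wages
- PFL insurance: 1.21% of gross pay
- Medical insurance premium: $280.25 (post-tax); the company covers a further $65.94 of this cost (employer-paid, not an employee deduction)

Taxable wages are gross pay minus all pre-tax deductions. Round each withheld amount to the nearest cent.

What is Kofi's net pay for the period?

457(b) deferral: $12807.75 × 0.0459 = $587.88
Commuter benefit: $210.02
Pre-tax total = $587.88 + $210.02 = $797.90
Taxable wages = $12807.75 − $797.90 = $12009.85
State income tax: $12009.85 × 0.09 = $1080.89
Local income tax: $12009.85 × 0.0215 = $258.21
PFL insurance: $12807.75 × 0.0121 = $154.97
OASDI: $12807.75 × 0.05 = $640.39
State disability insurance: $12807.75 × 0.0171 = $219.01
Medical insurance premium: $280.25
Vision insurance premium: $232.77
(Employer's $65.94 toward medical insurance premium is not withheld from the employee.)
Total deductions = $587.88 + $210.02 + $1080.89 + $258.21 + $154.97 + $640.39 + $219.01 + $280.25 + $232.77 = $3664.39
Net pay = $12807.75 − $3664.39 = $9143.36

$9143.36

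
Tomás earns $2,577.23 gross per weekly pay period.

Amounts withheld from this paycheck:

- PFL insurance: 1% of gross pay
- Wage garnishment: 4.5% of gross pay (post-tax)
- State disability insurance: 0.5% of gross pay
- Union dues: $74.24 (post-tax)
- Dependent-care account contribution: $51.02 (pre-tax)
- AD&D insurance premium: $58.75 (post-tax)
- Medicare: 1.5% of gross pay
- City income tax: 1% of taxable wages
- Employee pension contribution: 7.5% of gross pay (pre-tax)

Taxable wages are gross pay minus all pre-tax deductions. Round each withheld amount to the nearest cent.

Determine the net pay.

Employee pension contribution: $2,577.23 × 0.075 = $193.29
Dependent-care account contribution: $51.02
Pre-tax total = $193.29 + $51.02 = $244.31
Taxable wages = $2,577.23 − $244.31 = $2,332.92
City income tax: $2,332.92 × 0.01 = $23.33
PFL insurance: $2,577.23 × 0.01 = $25.77
State disability insurance: $2,577.23 × 0.005 = $12.89
Medicare: $2,577.23 × 0.015 = $38.66
Union dues: $74.24
AD&D insurance premium: $58.75
Wage garnishment: $2,577.23 × 0.045 = $115.98
Total deductions = $193.29 + $51.02 + $23.33 + $25.77 + $12.89 + $38.66 + $74.24 + $58.75 + $115.98 = $593.93
Net pay = $2,577.23 − $593.93 = $1,983.30

$1,983.30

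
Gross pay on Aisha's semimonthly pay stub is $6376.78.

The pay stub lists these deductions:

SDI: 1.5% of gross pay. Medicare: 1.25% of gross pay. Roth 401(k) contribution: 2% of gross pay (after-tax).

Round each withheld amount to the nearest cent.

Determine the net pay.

$6073.88

SDI: $6376.78 × 0.015 = $95.65
Medicare: $6376.78 × 0.0125 = $79.71
Roth 401(k) contribution: $6376.78 × 0.02 = $127.54
Total deductions = $95.65 + $79.71 + $127.54 = $302.90
Net pay = $6376.78 − $302.90 = $6073.88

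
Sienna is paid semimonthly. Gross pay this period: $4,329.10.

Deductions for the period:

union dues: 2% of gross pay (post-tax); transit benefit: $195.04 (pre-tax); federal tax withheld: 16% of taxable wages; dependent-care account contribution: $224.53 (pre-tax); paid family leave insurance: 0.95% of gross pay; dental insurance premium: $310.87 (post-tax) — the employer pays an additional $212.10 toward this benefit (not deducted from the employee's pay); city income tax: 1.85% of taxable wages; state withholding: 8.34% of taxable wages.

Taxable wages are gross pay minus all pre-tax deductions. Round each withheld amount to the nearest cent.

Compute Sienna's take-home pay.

$2,447.05

Dependent-care account contribution: $224.53
Transit benefit: $195.04
Pre-tax total = $224.53 + $195.04 = $419.57
Taxable wages = $4,329.10 − $419.57 = $3,909.53
Federal tax withheld: $3,909.53 × 0.16 = $625.52
State withholding: $3,909.53 × 0.0834 = $326.05
City income tax: $3,909.53 × 0.0185 = $72.33
Paid family leave insurance: $4,329.10 × 0.0095 = $41.13
Union dues: $4,329.10 × 0.02 = $86.58
Dental insurance premium: $310.87
(Employer's $212.10 toward dental insurance premium is not withheld from the employee.)
Total deductions = $224.53 + $195.04 + $625.52 + $326.05 + $72.33 + $41.13 + $86.58 + $310.87 = $1,882.05
Net pay = $4,329.10 − $1,882.05 = $2,447.05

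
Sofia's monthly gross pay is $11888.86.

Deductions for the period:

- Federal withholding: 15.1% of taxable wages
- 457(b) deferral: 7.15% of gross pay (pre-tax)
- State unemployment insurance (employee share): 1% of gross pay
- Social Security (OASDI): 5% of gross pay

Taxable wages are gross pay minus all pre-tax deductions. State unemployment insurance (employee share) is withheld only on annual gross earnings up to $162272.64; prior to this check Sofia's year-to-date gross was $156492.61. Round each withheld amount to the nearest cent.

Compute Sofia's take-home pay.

457(b) deferral: $11888.86 × 0.0715 = $850.05
Taxable wages = $11888.86 − $850.05 = $11038.81
Federal withholding: $11038.81 × 0.151 = $1666.86
State unemployment insurance (employee share): only $162272.64 − $156492.61 = $5780.03 of this check is subject → $5780.03 × 0.01 = $57.80
Social Security (OASDI): $11888.86 × 0.05 = $594.44
Total deductions = $850.05 + $1666.86 + $57.80 + $594.44 = $3169.15
Net pay = $11888.86 − $3169.15 = $8719.71

$8719.71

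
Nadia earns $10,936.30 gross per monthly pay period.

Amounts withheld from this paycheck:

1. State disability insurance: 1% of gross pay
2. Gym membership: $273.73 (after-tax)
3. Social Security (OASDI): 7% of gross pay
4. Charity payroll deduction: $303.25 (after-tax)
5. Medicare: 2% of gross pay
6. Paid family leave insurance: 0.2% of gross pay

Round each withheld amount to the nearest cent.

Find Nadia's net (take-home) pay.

Paid family leave insurance: $10,936.30 × 0.002 = $21.87
State disability insurance: $10,936.30 × 0.01 = $109.36
Social Security (OASDI): $10,936.30 × 0.07 = $765.54
Medicare: $10,936.30 × 0.02 = $218.73
Charity payroll deduction: $303.25
Gym membership: $273.73
Total deductions = $21.87 + $109.36 + $765.54 + $218.73 + $303.25 + $273.73 = $1,692.48
Net pay = $10,936.30 − $1,692.48 = $9,243.82

$9,243.82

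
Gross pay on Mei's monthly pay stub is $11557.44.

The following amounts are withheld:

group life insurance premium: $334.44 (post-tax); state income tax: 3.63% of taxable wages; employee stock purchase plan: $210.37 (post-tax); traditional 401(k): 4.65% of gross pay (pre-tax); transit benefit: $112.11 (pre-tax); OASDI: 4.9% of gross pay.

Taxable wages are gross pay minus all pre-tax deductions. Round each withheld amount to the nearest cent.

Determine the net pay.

Transit benefit: $112.11
Traditional 401(k): $11557.44 × 0.0465 = $537.42
Pre-tax total = $112.11 + $537.42 = $649.53
Taxable wages = $11557.44 − $649.53 = $10907.91
State income tax: $10907.91 × 0.0363 = $395.96
OASDI: $11557.44 × 0.049 = $566.31
Employee stock purchase plan: $210.37
Group life insurance premium: $334.44
Total deductions = $112.11 + $537.42 + $395.96 + $566.31 + $210.37 + $334.44 = $2156.61
Net pay = $11557.44 − $2156.61 = $9400.83

$9400.83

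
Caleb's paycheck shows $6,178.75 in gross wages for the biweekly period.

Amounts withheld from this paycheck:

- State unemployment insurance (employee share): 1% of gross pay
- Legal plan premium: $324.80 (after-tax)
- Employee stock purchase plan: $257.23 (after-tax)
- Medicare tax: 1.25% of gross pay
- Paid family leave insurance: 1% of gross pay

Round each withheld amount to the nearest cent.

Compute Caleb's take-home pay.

$5,395.91

State unemployment insurance (employee share): $6,178.75 × 0.01 = $61.79
Paid family leave insurance: $6,178.75 × 0.01 = $61.79
Medicare tax: $6,178.75 × 0.0125 = $77.23
Employee stock purchase plan: $257.23
Legal plan premium: $324.80
Total deductions = $61.79 + $61.79 + $77.23 + $257.23 + $324.80 = $782.84
Net pay = $6,178.75 − $782.84 = $5,395.91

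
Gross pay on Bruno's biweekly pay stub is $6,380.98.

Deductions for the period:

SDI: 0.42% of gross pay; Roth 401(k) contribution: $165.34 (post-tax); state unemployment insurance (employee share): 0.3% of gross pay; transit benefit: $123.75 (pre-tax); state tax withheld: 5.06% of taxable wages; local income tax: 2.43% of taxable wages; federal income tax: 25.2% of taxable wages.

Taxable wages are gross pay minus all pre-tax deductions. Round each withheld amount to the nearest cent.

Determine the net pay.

$4,000.46

Transit benefit: $123.75
Taxable wages = $6,380.98 − $123.75 = $6,257.23
Federal income tax: $6,257.23 × 0.252 = $1,576.82
Local income tax: $6,257.23 × 0.0243 = $152.05
State tax withheld: $6,257.23 × 0.0506 = $316.62
SDI: $6,380.98 × 0.0042 = $26.80
State unemployment insurance (employee share): $6,380.98 × 0.003 = $19.14
Roth 401(k) contribution: $165.34
Total deductions = $123.75 + $1,576.82 + $152.05 + $316.62 + $26.80 + $19.14 + $165.34 = $2,380.52
Net pay = $6,380.98 − $2,380.52 = $4,000.46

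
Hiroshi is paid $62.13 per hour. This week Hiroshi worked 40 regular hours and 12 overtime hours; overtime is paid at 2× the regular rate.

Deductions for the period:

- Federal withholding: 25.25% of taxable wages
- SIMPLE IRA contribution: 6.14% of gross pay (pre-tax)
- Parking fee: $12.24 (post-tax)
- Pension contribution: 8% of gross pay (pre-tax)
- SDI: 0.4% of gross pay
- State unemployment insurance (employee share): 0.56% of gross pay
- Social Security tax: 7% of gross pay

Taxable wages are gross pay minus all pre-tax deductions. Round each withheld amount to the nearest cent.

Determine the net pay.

$2,223.25

Regular pay: 40 × $62.13 = $2,485.20
Overtime pay: 12 × $62.13 × 2 = $1,491.12
Gross pay = $2,485.20 + $1,491.12 = $3,976.32
SIMPLE IRA contribution: $3,976.32 × 0.0614 = $244.15
Pension contribution: $3,976.32 × 0.08 = $318.11
Pre-tax total = $244.15 + $318.11 = $562.26
Taxable wages = $3,976.32 − $562.26 = $3,414.06
Federal withholding: $3,414.06 × 0.2525 = $862.05
SDI: $3,976.32 × 0.004 = $15.91
Social Security tax: $3,976.32 × 0.07 = $278.34
State unemployment insurance (employee share): $3,976.32 × 0.0056 = $22.27
Parking fee: $12.24
Total deductions = $244.15 + $318.11 + $862.05 + $15.91 + $278.34 + $22.27 + $12.24 = $1,753.07
Net pay = $3,976.32 − $1,753.07 = $2,223.25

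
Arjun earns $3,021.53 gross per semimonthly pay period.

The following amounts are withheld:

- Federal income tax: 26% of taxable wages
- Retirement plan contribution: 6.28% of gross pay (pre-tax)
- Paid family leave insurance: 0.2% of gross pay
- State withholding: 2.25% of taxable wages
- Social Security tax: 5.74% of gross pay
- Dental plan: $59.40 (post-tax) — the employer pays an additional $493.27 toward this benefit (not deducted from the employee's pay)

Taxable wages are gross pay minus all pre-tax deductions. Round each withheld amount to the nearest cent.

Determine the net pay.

Retirement plan contribution: $3,021.53 × 0.0628 = $189.75
Taxable wages = $3,021.53 − $189.75 = $2,831.78
State withholding: $2,831.78 × 0.0225 = $63.72
Federal income tax: $2,831.78 × 0.26 = $736.26
Paid family leave insurance: $3,021.53 × 0.002 = $6.04
Social Security tax: $3,021.53 × 0.0574 = $173.44
Dental plan: $59.40
(Employer's $493.27 toward dental plan is not withheld from the employee.)
Total deductions = $189.75 + $63.72 + $736.26 + $6.04 + $173.44 + $59.40 = $1,228.61
Net pay = $3,021.53 − $1,228.61 = $1,792.92

$1,792.92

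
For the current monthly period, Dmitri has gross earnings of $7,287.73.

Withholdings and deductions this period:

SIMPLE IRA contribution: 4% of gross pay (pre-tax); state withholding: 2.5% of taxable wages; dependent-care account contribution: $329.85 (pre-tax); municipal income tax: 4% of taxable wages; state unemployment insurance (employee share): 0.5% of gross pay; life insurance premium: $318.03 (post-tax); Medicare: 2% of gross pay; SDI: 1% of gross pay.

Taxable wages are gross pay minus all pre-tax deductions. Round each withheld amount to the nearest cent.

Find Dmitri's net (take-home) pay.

$5,659.96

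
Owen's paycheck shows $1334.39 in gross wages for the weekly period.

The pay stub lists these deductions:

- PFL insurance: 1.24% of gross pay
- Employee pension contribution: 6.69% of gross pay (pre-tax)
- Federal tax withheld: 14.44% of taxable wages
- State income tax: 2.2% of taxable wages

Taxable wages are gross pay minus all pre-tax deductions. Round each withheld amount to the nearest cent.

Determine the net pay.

$1021.38

Employee pension contribution: $1334.39 × 0.0669 = $89.27
Taxable wages = $1334.39 − $89.27 = $1245.12
State income tax: $1245.12 × 0.022 = $27.39
Federal tax withheld: $1245.12 × 0.1444 = $179.80
PFL insurance: $1334.39 × 0.0124 = $16.55
Total deductions = $89.27 + $27.39 + $179.80 + $16.55 = $313.01
Net pay = $1334.39 − $313.01 = $1021.38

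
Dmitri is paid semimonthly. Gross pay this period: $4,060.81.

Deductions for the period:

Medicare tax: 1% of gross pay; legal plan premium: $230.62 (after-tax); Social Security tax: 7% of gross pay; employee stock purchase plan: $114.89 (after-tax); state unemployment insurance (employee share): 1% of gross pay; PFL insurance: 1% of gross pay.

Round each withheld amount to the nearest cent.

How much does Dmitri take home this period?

PFL insurance: $4,060.81 × 0.01 = $40.61
Medicare tax: $4,060.81 × 0.01 = $40.61
Social Security tax: $4,060.81 × 0.07 = $284.26
State unemployment insurance (employee share): $4,060.81 × 0.01 = $40.61
Employee stock purchase plan: $114.89
Legal plan premium: $230.62
Total deductions = $40.61 + $40.61 + $284.26 + $40.61 + $114.89 + $230.62 = $751.60
Net pay = $4,060.81 − $751.60 = $3,309.21

$3,309.21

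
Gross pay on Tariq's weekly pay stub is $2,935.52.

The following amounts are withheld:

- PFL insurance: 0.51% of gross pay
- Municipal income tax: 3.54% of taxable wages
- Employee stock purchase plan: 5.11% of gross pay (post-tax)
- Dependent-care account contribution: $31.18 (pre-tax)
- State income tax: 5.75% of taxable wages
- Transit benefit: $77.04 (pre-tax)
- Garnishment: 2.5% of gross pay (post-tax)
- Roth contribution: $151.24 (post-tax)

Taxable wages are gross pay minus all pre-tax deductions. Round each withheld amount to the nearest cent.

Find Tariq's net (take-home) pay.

$2,175.03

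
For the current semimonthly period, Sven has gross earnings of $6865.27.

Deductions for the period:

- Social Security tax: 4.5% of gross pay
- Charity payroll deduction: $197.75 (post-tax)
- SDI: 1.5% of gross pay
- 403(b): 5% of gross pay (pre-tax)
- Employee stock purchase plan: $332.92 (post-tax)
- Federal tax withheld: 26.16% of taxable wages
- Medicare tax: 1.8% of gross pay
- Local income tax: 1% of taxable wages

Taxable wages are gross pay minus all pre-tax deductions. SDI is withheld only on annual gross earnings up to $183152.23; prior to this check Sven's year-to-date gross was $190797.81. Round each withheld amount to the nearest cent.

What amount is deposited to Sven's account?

403(b): $6865.27 × 0.05 = $343.26
Taxable wages = $6865.27 − $343.26 = $6522.01
Federal tax withheld: $6522.01 × 0.2616 = $1706.16
Local income tax: $6522.01 × 0.01 = $65.22
Medicare tax: $6865.27 × 0.018 = $123.57
SDI: annual cap $183152.23 already reached (YTD $190797.81), so $0.00
Social Security tax: $6865.27 × 0.045 = $308.94
Charity payroll deduction: $197.75
Employee stock purchase plan: $332.92
Total deductions = $343.26 + $1706.16 + $65.22 + $123.57 + $0.00 + $308.94 + $197.75 + $332.92 = $3077.82
Net pay = $6865.27 − $3077.82 = $3787.45

$3787.45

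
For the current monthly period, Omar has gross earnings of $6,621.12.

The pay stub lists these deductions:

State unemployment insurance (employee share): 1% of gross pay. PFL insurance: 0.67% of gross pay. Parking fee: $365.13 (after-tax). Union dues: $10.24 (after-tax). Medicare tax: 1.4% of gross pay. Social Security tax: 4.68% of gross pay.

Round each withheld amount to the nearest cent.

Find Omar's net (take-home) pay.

State unemployment insurance (employee share): $6,621.12 × 0.01 = $66.21
Medicare tax: $6,621.12 × 0.014 = $92.70
PFL insurance: $6,621.12 × 0.0067 = $44.36
Social Security tax: $6,621.12 × 0.0468 = $309.87
Parking fee: $365.13
Union dues: $10.24
Total deductions = $66.21 + $92.70 + $44.36 + $309.87 + $365.13 + $10.24 = $888.51
Net pay = $6,621.12 − $888.51 = $5,732.61

$5,732.61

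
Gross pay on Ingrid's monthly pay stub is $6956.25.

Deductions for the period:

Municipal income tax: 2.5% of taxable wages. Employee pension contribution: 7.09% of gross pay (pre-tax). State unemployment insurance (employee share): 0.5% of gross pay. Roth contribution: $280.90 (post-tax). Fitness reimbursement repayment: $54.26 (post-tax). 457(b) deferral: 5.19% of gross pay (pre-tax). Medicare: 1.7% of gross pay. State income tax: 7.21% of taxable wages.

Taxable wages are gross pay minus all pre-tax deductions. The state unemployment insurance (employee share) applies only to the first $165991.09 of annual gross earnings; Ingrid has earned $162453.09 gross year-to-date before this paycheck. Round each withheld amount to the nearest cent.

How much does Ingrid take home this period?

$5038.40

457(b) deferral: $6956.25 × 0.0519 = $361.03
Employee pension contribution: $6956.25 × 0.0709 = $493.20
Pre-tax total = $361.03 + $493.20 = $854.23
Taxable wages = $6956.25 − $854.23 = $6102.02
Municipal income tax: $6102.02 × 0.025 = $152.55
State income tax: $6102.02 × 0.0721 = $439.96
Medicare: $6956.25 × 0.017 = $118.26
State unemployment insurance (employee share): only $165991.09 − $162453.09 = $3538.00 of this check is subject → $3538.00 × 0.005 = $17.69
Fitness reimbursement repayment: $54.26
Roth contribution: $280.90
Total deductions = $361.03 + $493.20 + $152.55 + $439.96 + $118.26 + $17.69 + $54.26 + $280.90 = $1917.85
Net pay = $6956.25 − $1917.85 = $5038.40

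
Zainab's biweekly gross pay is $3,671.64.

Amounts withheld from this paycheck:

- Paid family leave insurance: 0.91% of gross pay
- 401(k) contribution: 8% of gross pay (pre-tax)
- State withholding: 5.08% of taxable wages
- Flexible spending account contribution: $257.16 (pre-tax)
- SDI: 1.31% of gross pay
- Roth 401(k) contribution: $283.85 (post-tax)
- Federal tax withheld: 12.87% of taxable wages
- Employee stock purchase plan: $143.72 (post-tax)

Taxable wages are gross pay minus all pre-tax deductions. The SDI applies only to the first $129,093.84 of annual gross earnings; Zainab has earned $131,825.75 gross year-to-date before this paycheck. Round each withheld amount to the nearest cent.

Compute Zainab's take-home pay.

$2,099.60

Flexible spending account contribution: $257.16
401(k) contribution: $3,671.64 × 0.08 = $293.73
Pre-tax total = $257.16 + $293.73 = $550.89
Taxable wages = $3,671.64 − $550.89 = $3,120.75
Federal tax withheld: $3,120.75 × 0.1287 = $401.64
State withholding: $3,120.75 × 0.0508 = $158.53
SDI: annual cap $129,093.84 already reached (YTD $131,825.75), so $0.00
Paid family leave insurance: $3,671.64 × 0.0091 = $33.41
Roth 401(k) contribution: $283.85
Employee stock purchase plan: $143.72
Total deductions = $257.16 + $293.73 + $401.64 + $158.53 + $0.00 + $33.41 + $283.85 + $143.72 = $1,572.04
Net pay = $3,671.64 − $1,572.04 = $2,099.60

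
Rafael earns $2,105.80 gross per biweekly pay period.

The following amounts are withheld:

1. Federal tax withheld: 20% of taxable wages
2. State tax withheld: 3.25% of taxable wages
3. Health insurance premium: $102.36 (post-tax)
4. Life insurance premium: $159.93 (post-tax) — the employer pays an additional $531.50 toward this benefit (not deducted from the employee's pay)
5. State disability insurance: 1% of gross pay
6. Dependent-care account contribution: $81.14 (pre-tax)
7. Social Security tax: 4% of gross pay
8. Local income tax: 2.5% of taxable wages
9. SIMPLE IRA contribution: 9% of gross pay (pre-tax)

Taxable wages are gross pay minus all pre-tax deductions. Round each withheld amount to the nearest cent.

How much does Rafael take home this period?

Dependent-care account contribution: $81.14
SIMPLE IRA contribution: $2,105.80 × 0.09 = $189.52
Pre-tax total = $81.14 + $189.52 = $270.66
Taxable wages = $2,105.80 − $270.66 = $1,835.14
State tax withheld: $1,835.14 × 0.0325 = $59.64
Federal tax withheld: $1,835.14 × 0.2 = $367.03
Local income tax: $1,835.14 × 0.025 = $45.88
State disability insurance: $2,105.80 × 0.01 = $21.06
Social Security tax: $2,105.80 × 0.04 = $84.23
Health insurance premium: $102.36
Life insurance premium: $159.93
(Employer's $531.50 toward life insurance premium is not withheld from the employee.)
Total deductions = $81.14 + $189.52 + $59.64 + $367.03 + $45.88 + $21.06 + $84.23 + $102.36 + $159.93 = $1,110.79
Net pay = $2,105.80 − $1,110.79 = $995.01

$995.01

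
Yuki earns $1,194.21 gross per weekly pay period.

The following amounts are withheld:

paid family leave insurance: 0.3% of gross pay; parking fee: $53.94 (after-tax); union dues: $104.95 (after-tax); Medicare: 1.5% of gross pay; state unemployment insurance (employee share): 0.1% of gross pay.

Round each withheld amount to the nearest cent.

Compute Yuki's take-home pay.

$1,012.64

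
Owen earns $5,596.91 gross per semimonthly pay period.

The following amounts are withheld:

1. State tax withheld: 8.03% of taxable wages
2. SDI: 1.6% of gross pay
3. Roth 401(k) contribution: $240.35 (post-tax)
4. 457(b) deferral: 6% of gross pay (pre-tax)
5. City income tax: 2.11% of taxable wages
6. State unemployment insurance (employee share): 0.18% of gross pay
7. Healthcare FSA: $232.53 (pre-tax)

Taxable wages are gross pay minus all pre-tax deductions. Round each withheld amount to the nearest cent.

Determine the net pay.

Healthcare FSA: $232.53
457(b) deferral: $5,596.91 × 0.06 = $335.81
Pre-tax total = $232.53 + $335.81 = $568.34
Taxable wages = $5,596.91 − $568.34 = $5,028.57
State tax withheld: $5,028.57 × 0.0803 = $403.79
City income tax: $5,028.57 × 0.0211 = $106.10
State unemployment insurance (employee share): $5,596.91 × 0.0018 = $10.07
SDI: $5,596.91 × 0.016 = $89.55
Roth 401(k) contribution: $240.35
Total deductions = $232.53 + $335.81 + $403.79 + $106.10 + $10.07 + $89.55 + $240.35 = $1,418.20
Net pay = $5,596.91 − $1,418.20 = $4,178.71

$4,178.71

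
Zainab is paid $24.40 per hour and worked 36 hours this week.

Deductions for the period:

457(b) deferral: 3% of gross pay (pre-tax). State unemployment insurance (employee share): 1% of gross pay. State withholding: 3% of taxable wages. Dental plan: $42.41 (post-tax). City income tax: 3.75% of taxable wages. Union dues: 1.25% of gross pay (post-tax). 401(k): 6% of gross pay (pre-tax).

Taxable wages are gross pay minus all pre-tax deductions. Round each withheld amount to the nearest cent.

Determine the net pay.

Gross pay: 36 × $24.40 = $878.40
457(b) deferral: $878.40 × 0.03 = $26.35
401(k): $878.40 × 0.06 = $52.70
Pre-tax total = $26.35 + $52.70 = $79.05
Taxable wages = $878.40 − $79.05 = $799.35
State withholding: $799.35 × 0.03 = $23.98
City income tax: $799.35 × 0.0375 = $29.98
State unemployment insurance (employee share): $878.40 × 0.01 = $8.78
Dental plan: $42.41
Union dues: $878.40 × 0.0125 = $10.98
Total deductions = $26.35 + $52.70 + $23.98 + $29.98 + $8.78 + $42.41 + $10.98 = $195.18
Net pay = $878.40 − $195.18 = $683.22

$683.22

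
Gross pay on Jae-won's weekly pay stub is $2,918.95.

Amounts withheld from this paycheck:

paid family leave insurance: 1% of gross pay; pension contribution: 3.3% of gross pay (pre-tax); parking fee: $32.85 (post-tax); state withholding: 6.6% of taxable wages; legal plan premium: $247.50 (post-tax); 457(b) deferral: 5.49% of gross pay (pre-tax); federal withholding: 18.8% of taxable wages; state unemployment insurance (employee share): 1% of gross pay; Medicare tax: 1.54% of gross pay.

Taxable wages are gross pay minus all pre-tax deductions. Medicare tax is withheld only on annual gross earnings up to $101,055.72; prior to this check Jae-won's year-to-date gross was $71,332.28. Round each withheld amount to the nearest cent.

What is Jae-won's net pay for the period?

457(b) deferral: $2,918.95 × 0.0549 = $160.25
Pension contribution: $2,918.95 × 0.033 = $96.33
Pre-tax total = $160.25 + $96.33 = $256.58
Taxable wages = $2,918.95 − $256.58 = $2,662.37
Federal withholding: $2,662.37 × 0.188 = $500.53
State withholding: $2,662.37 × 0.066 = $175.72
Paid family leave insurance: $2,918.95 × 0.01 = $29.19
Medicare tax: cap not yet reached, full $2,918.95 is subject → $2,918.95 × 0.0154 = $44.95
State unemployment insurance (employee share): $2,918.95 × 0.01 = $29.19
Parking fee: $32.85
Legal plan premium: $247.50
Total deductions = $160.25 + $96.33 + $500.53 + $175.72 + $29.19 + $44.95 + $29.19 + $32.85 + $247.50 = $1,316.51
Net pay = $2,918.95 − $1,316.51 = $1,602.44

$1,602.44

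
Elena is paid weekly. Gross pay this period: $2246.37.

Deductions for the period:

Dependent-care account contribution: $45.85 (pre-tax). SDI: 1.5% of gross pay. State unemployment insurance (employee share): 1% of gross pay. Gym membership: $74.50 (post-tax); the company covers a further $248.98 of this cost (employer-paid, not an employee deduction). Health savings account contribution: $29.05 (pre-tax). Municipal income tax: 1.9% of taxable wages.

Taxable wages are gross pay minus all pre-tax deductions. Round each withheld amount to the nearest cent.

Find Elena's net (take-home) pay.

$1999.55

Dependent-care account contribution: $45.85
Health savings account contribution: $29.05
Pre-tax total = $45.85 + $29.05 = $74.90
Taxable wages = $2246.37 − $74.90 = $2171.47
Municipal income tax: $2171.47 × 0.019 = $41.26
SDI: $2246.37 × 0.015 = $33.70
State unemployment insurance (employee share): $2246.37 × 0.01 = $22.46
Gym membership: $74.50
(Employer's $248.98 toward gym membership is not withheld from the employee.)
Total deductions = $45.85 + $29.05 + $41.26 + $33.70 + $22.46 + $74.50 = $246.82
Net pay = $2246.37 − $246.82 = $1999.55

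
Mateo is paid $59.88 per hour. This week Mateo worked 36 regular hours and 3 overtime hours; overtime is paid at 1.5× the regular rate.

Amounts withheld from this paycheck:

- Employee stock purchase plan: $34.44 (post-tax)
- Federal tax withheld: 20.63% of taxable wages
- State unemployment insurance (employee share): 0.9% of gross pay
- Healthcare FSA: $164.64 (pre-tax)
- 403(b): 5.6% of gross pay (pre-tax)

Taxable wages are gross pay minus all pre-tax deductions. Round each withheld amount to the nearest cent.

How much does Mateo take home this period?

Regular pay: 36 × $59.88 = $2,155.68
Overtime pay: 3 × $59.88 × 1.5 = $269.46
Gross pay = $2,155.68 + $269.46 = $2,425.14
403(b): $2,425.14 × 0.056 = $135.81
Healthcare FSA: $164.64
Pre-tax total = $135.81 + $164.64 = $300.45
Taxable wages = $2,425.14 − $300.45 = $2,124.69
Federal tax withheld: $2,124.69 × 0.2063 = $438.32
State unemployment insurance (employee share): $2,425.14 × 0.009 = $21.83
Employee stock purchase plan: $34.44
Total deductions = $135.81 + $164.64 + $438.32 + $21.83 + $34.44 = $795.04
Net pay = $2,425.14 − $795.04 = $1,630.10

$1,630.10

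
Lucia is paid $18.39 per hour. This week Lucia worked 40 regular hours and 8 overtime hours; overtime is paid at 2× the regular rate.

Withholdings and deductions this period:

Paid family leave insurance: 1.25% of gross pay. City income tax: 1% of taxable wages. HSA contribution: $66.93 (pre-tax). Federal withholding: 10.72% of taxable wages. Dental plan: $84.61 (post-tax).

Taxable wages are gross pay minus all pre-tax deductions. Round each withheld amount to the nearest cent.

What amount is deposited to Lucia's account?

Regular pay: 40 × $18.39 = $735.60
Overtime pay: 8 × $18.39 × 2 = $294.24
Gross pay = $735.60 + $294.24 = $1029.84
HSA contribution: $66.93
Taxable wages = $1029.84 − $66.93 = $962.91
Federal withholding: $962.91 × 0.1072 = $103.22
City income tax: $962.91 × 0.01 = $9.63
Paid family leave insurance: $1029.84 × 0.0125 = $12.87
Dental plan: $84.61
Total deductions = $66.93 + $103.22 + $9.63 + $12.87 + $84.61 = $277.26
Net pay = $1029.84 − $277.26 = $752.58

$752.58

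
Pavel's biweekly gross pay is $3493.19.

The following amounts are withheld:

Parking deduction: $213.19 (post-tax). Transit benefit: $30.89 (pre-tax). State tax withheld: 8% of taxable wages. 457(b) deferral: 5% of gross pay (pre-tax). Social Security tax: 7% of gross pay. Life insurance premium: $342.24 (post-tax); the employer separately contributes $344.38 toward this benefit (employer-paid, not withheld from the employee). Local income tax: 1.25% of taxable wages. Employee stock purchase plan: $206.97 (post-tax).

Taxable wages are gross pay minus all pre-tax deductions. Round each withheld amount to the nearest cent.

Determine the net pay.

457(b) deferral: $3493.19 × 0.05 = $174.66
Transit benefit: $30.89
Pre-tax total = $174.66 + $30.89 = $205.55
Taxable wages = $3493.19 − $205.55 = $3287.64
State tax withheld: $3287.64 × 0.08 = $263.01
Local income tax: $3287.64 × 0.0125 = $41.10
Social Security tax: $3493.19 × 0.07 = $244.52
Employee stock purchase plan: $206.97
Life insurance premium: $342.24
Parking deduction: $213.19
(Employer's $344.38 toward life insurance premium is not withheld from the employee.)
Total deductions = $174.66 + $30.89 + $263.01 + $41.10 + $244.52 + $206.97 + $342.24 + $213.19 = $1516.58
Net pay = $3493.19 − $1516.58 = $1976.61

$1976.61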